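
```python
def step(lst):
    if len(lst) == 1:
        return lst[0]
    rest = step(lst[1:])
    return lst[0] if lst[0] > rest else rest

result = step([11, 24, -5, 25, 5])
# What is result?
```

Recursive max over [11, 24, -5, 25, 5] = 25

Answer: 25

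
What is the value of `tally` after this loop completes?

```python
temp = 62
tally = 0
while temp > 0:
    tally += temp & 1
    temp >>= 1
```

Count set bits in 62 (binary: 0b111110)
`tally` takes the values: 0 → 1 → 2 → 3 → 4 → 5

Answer: 5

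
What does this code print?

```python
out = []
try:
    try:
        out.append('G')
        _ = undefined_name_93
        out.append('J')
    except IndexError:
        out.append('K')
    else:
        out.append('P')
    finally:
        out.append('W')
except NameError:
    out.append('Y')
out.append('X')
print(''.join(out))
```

Execution trace: 'G' (try body) → 'W' (finally) → 'Y' (outer except NameError) → 'X' (after the try/except). Output: GWYX

Answer: GWYX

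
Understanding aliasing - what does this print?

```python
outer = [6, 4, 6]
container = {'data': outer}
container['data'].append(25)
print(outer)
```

Key concept: dict holds reference to list.
Step by step:
`outer = [6, 4, 6]` → outer = [6, 4, 6]
`container = {'data': outer}` → container = {'data': [6, 4, 6]}
`container['data'].append(25)` → outer = [6, 4, 6, 25]; container = {'data': [6, 4, 6, 25]}
`print(outer)` → prints [6, 4, 6, 25]

Answer: [6, 4, 6, 25]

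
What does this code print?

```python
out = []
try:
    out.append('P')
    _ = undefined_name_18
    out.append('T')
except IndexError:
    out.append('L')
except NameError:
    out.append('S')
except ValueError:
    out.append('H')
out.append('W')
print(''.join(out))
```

Execution trace: 'P' (try body) → 'S' (except NameError) → 'W' (after the try/except). Output: PSW

Answer: PSW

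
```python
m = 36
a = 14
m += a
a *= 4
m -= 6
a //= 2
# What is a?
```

Trace:
`m = 36` → m = 36
`a = 14` → a = 14
`m += a` → m = 50
`a *= 4` → a = 56
`m -= 6` → m = 44
`a //= 2` → a = 28
So a = 28

Answer: 28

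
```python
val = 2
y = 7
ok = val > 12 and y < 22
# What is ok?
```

Trace:
`val = 2` → val = 2
`y = 7` → y = 7
`ok = val > 12 and y < 22` → ok = False
So ok = False

Answer: False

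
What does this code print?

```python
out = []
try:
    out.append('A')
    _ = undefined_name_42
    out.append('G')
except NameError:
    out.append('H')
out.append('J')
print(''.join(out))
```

Execution trace: 'A' (try body) → 'H' (except NameError) → 'J' (after the try/except). Output: AHJ

Answer: AHJ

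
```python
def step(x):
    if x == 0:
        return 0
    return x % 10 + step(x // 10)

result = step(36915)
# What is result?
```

Sum of digits of 36915: 5 + 1 + 9 + 6 + 3 = 24

Answer: 24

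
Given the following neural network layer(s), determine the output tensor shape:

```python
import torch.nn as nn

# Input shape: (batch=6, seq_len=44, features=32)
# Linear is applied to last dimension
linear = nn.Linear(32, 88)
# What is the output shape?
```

Input: (6, 44, 32) -> Output: (6, 44, 88)

Answer: (6, 44, 88)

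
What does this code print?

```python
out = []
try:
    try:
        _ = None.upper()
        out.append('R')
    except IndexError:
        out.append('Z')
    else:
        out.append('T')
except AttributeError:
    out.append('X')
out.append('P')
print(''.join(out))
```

Execution trace: 'X' (outer except AttributeError) → 'P' (after the try/except). Output: XP

Answer: XP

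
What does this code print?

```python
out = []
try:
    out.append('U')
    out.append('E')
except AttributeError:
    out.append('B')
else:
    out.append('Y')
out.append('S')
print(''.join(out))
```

Execution trace: 'U' (try body) → 'E' (try body, no exception) → 'Y' (else) → 'S' (after the try/except). Output: UEYS

Answer: UEYS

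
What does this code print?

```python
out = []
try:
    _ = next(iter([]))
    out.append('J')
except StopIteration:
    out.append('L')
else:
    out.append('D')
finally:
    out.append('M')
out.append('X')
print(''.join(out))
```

Execution trace: 'L' (except StopIteration) → 'M' (finally) → 'X' (after the try/except). Output: LMX

Answer: LMX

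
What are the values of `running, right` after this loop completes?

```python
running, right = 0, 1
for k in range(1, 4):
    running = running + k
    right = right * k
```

Sum and factorial of 1 to 3
`running, right` takes the values: (0, 1) → (1, 1) → (3, 1) → (3, 2) → (6, 2) → (6, 6)

Answer: 6, 6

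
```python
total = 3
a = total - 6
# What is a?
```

Trace:
`total = 3` → total = 3
`a = total - 6` → a = -3
So a = -3

Answer: -3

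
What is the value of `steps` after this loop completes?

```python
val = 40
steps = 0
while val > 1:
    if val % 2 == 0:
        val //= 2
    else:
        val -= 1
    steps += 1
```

Steps to reduce 40 to 1
`steps` takes the values: 0 → 1 → 2 → 3 → 4 → 5 → 6

Answer: 6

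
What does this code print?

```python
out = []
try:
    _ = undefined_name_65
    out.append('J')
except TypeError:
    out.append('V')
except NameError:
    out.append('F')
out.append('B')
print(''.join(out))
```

Execution trace: 'F' (except NameError) → 'B' (after the try/except). Output: FB

Answer: FB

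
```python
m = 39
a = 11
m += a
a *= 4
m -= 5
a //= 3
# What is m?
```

Trace:
`m = 39` → m = 39
`a = 11` → a = 11
`m += a` → m = 50
`a *= 4` → a = 44
`m -= 5` → m = 45
`a //= 3` → a = 14
So m = 45

Answer: 45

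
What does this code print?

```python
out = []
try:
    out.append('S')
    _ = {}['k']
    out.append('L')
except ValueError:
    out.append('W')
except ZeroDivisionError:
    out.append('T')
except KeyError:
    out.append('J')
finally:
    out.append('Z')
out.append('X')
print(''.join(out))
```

Execution trace: 'S' (try body) → 'J' (except KeyError) → 'Z' (finally) → 'X' (after the try/except). Output: SJZX

Answer: SJZX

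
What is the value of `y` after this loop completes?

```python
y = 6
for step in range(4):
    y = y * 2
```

Multiply by 2, 4 times: 6 * 2^4 = 96
`y` takes the values: 6 → 12 → 24 → 48 → 96

Answer: 96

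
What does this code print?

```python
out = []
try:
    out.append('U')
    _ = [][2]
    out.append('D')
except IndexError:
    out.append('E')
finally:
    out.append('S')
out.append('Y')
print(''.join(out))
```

Execution trace: 'U' (try body) → 'E' (except IndexError) → 'S' (finally) → 'Y' (after the try/except). Output: UESY

Answer: UESY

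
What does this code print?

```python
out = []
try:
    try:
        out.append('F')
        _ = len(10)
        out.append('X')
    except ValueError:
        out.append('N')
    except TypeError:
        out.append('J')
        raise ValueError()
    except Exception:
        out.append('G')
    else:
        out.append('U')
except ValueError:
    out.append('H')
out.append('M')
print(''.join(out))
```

Execution trace: 'F' (inner try body) → 'J' (inner except TypeError) → 'H' (outer except ValueError) → 'M' (after the try/except). Output: FJHM

Answer: FJHM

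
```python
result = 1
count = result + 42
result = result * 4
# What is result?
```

Trace:
`result = 1` → result = 1
`count = result + 42` → count = 43
`result = result * 4` → result = 4
So result = 4

Answer: 4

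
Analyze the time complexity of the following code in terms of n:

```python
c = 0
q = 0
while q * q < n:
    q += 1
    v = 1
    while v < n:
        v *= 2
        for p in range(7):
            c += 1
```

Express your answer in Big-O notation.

Each loop level contributes: √n × log n × 1. Multiplying the contributions gives O(√n log n).

Answer: O(√n log n)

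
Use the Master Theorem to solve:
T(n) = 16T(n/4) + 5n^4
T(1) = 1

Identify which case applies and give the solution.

a=16, b=4, f(n)=5n^4. log_4(16) = 2. Since c=4 > 2 and the regularity condition holds (16(n/4)^4 = (16/4^4)n^4 with 16/4^4 < 1), Case 3 applies: T(n) = Θ(f(n)) = O(n^4).

Answer: O(n^4) - Case 3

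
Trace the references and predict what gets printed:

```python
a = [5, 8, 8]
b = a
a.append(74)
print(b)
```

Key concept: basic list aliasing.
Step by step:
`a = [5, 8, 8]` → a = [5, 8, 8]
`b = a` → b = [5, 8, 8] (same object as a)
`a.append(74)` → a = [5, 8, 8, 74] (same object as b); b = [5, 8, 8, 74] (same object as a)
`print(b)` → prints [5, 8, 8, 74]

Answer: [5, 8, 8, 74]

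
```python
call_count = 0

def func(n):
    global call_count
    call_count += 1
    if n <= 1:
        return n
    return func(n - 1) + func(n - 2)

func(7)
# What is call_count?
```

Calls(n) = 1 + Calls(n-1) + Calls(n-2); Calls(0)=Calls(1)=1. For n=7 this gives 41.

Answer: 41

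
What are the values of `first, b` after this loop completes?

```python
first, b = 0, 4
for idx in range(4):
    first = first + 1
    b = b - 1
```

first goes 0→4, b goes 4→0
`first, b` takes the values: (0, 4) → (1, 4) → (1, 3) → (2, 3) → (2, 2) → (3, 2) → (3, 1) → (4, 1) → (4, 0)

Answer: 4, 0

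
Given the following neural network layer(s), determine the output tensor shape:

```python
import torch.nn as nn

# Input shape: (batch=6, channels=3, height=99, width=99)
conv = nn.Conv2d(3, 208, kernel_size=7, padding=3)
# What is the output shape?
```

Input: (6, 3, 99, 99) -> Output: (6, 208, 99, 99)

Answer: (6, 208, 99, 99)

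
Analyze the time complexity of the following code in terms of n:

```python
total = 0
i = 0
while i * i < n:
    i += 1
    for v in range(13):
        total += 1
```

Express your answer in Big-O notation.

Each loop level contributes: √n × 1. Multiplying the contributions gives O(√n).

Answer: O(√n)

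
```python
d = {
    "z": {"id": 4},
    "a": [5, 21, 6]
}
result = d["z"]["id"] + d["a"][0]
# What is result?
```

Trace:
`d = { ...` → d = {'z': {'id': 4}, 'a': [5, 21, 6]}
`result = d["z"]["id"] + d["a"][0]` → result = 9
So result = 9

Answer: 9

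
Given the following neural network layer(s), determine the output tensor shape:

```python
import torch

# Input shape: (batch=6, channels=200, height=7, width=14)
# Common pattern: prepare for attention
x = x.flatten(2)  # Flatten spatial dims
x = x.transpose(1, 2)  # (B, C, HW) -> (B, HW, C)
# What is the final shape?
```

Input: (6, 200, 7, 14) -> after flatten(2): (6, 200, 98) -> Output: (6, 98, 200)

Answer: (6, 98, 200)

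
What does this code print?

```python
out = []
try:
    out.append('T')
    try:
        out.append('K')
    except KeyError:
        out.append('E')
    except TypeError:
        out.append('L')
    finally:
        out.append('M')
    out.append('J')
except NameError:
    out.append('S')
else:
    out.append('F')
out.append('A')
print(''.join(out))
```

Execution trace: 'T' (try body) → 'K' (inner try body, no exception) → 'M' (inner finally) → 'J' (try body, no exception) → 'F' (else) → 'A' (after the try/except). Output: TKMJFA

Answer: TKMJFA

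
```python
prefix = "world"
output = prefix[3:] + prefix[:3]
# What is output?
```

Trace:
`prefix = "world"` → prefix = 'world'
`output = prefix[3:] + prefix[:3]` → output = 'ldwor'
So output = 'ldwor'

Answer: 'ldwor'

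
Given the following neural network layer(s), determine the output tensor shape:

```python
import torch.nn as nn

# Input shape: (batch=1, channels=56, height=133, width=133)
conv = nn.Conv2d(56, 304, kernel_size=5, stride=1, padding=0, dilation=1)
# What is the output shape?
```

Input: (1, 56, 133, 133) -> Output: (1, 304, 129, 129)

Answer: (1, 304, 129, 129)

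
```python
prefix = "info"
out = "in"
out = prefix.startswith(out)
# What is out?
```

Trace:
`prefix = "info"` → prefix = 'info'
`out = "in"` → out = 'in'
`out = prefix.startswith(out)` → out = True
So out = True

Answer: True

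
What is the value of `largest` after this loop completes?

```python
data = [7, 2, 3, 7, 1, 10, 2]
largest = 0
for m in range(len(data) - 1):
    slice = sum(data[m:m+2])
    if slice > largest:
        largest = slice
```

Max sum of 2-element window in [7, 2, 3, 7, 1, 10, 2]
`largest` takes the values: 0 → 9 → 10 → 11 → 12

Answer: 12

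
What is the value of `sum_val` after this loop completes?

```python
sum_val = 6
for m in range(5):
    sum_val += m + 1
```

Start at 6, add 1 to 5 = 21
`sum_val` takes the values: 6 → 7 → 9 → 12 → 16 → 21

Answer: 21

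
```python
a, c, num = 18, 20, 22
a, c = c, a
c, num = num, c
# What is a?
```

Trace:
`a, c, num = 18, 20, 22` → a = 18; c = 20; num = 22
`a, c = c, a` → a = 20; c = 18
`c, num = num, c` → c = 22; num = 18
So a = 20

Answer: 20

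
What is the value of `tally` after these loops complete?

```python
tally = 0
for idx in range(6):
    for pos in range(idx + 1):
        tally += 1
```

Triangle: 1 + 2 + ... + 6
`tally` takes the values: 0 → 1 → 2 → 3 → 4 → 5 → 6 → 7 → 8 → 9 → 10 → 11 → 12 → 13 → 14 → 15 → 16 → 17 → 18 → 19 → 20 → 21

Answer: 21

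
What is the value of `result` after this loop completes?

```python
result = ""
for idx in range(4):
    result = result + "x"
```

Repeat 'x' 4 times
`result` takes the values: "" → "x" → "xx" → "xxx" → "xxxx"

Answer: "xxxx"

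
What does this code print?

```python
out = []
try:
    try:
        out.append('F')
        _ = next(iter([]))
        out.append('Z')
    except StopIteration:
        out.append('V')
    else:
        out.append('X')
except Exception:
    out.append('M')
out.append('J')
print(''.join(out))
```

Execution trace: 'F' (inner try body) → 'V' (inner except StopIteration) → 'J' (after the try/except). Output: FVJ

Answer: FVJ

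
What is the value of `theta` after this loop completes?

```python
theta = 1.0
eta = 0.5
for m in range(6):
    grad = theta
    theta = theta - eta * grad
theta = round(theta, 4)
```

Gradient descent: w = 1.0 * (1 - 0.5)^6
`theta` takes the values: 1.0 → 0.5 → 0.25 → 0.125 → 0.0625 → 0.03125 → 0.015625 → 0.0156

Answer: 0.0156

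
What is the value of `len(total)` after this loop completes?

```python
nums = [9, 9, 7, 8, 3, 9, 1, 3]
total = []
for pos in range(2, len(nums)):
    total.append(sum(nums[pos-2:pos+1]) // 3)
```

Number of 3-element averages
`total` takes the values: [] → [8] → [8, 8] → [8, 8, 6] → [8, 8, 6, 6] → [8, 8, 6, 6, 4] → [8, 8, 6, 6, 4, 4]
So `len(total)` = 6

Answer: 6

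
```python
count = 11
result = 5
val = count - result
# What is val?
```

Trace:
`count = 11` → count = 11
`result = 5` → result = 5
`val = count - result` → val = 6
So val = 6

Answer: 6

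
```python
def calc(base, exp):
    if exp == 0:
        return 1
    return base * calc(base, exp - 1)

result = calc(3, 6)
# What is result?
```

calc(3, 6) = 3 * 3 * 3 * 3 * 3 * 3 = 729

Answer: 729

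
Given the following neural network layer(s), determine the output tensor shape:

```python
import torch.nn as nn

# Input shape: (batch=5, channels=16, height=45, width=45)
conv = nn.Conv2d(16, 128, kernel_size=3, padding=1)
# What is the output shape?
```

Input: (5, 16, 45, 45) -> Output: (5, 128, 45, 45)

Answer: (5, 128, 45, 45)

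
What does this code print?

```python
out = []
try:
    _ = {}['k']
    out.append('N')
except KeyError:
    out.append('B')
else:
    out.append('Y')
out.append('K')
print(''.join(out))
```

Execution trace: 'B' (except KeyError) → 'K' (after the try/except). Output: BK

Answer: BK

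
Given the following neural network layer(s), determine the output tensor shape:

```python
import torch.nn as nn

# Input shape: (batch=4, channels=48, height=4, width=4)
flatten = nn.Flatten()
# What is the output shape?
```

Input: (4, 48, 4, 4) -> Output: (4, 768)

Answer: (4, 768)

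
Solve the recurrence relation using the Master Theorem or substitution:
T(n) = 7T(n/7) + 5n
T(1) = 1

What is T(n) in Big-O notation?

By Master Theorem: a=7, b=7, f(n)=5n. Since log_7(7) = 1 and f(n) = Θ(n^1), Case 2 applies. T(n) = O(n log n).

Answer: O(n log n)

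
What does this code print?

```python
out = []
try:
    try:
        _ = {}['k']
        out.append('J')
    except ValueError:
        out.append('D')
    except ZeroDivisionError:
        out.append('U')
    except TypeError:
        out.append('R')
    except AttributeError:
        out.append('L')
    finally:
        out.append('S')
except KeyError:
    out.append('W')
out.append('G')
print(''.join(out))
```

Execution trace: 'S' (finally) → 'W' (outer except KeyError) → 'G' (after the try/except). Output: SWG

Answer: SWG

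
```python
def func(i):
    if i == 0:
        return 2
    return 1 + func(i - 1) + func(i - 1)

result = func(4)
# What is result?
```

func(i) = 1 + 2·func(i-1), func(0)=2. Closed form: (2+1)·2^4 - 1 = 47.

Answer: 47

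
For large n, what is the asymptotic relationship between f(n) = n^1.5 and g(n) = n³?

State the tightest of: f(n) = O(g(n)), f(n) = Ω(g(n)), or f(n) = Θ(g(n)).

n^1.5 vs n³: f(n) = O(g(n)) but not Ω(g(n)) — n³ grows strictly faster than n^1.5.

Answer: f(n) = O(g(n)) but not Ω(g(n)) — n³ grows strictly faster than n^1.5.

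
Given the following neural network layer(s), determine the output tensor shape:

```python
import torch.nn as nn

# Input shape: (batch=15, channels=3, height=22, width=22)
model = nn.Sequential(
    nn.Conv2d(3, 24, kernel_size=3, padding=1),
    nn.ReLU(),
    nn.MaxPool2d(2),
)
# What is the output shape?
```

Input: (15, 3, 22, 22) -> after Conv2d: (15, 24, 22, 22) -> after ReLU: (15, 24, 22, 22) -> Output: (15, 24, 11, 11)

Answer: (15, 24, 11, 11)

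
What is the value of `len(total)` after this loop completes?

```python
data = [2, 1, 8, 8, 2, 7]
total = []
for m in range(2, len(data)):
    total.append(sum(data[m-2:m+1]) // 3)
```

Number of 3-element averages
`total` takes the values: [] → [3] → [3, 5] → [3, 5, 6] → [3, 5, 6, 5]
So `len(total)` = 4

Answer: 4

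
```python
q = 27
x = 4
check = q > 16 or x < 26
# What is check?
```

Trace:
`q = 27` → q = 27
`x = 4` → x = 4
`check = q > 16 or x < 26` → check = True
So check = True

Answer: True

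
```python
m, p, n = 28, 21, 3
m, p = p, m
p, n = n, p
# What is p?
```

Trace:
`m, p, n = 28, 21, 3` → m = 28; p = 21; n = 3
`m, p = p, m` → m = 21; p = 28
`p, n = n, p` → p = 3; n = 28
So p = 3

Answer: 3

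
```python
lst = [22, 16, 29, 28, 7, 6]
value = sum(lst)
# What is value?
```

Trace:
`lst = [22, 16, 29, 28, 7, 6]` → lst = [22, 16, 29, 28, 7, 6]
`value = sum(lst)` → value = 108
So value = 108

Answer: 108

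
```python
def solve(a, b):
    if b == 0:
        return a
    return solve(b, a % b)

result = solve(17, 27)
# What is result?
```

solve(17, 27) -> solve(27, 17) -> solve(17, 10) -> solve(10, 7) -> solve(7, 3) -> solve(3, 1) -> solve(1, 0) -> 1

Answer: 1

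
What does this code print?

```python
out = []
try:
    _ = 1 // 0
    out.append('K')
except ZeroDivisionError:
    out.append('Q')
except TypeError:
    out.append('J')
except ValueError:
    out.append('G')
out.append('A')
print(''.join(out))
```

Execution trace: 'Q' (except ZeroDivisionError) → 'A' (after the try/except). Output: QA

Answer: QA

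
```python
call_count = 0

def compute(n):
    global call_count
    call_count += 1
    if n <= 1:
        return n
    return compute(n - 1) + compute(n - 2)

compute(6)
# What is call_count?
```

Calls(n) = 1 + Calls(n-1) + Calls(n-2); Calls(0)=Calls(1)=1. For n=6 this gives 25.

Answer: 25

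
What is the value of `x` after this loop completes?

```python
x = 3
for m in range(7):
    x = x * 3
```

Multiply by 3, 7 times: 3 * 3^7 = 6561
`x` takes the values: 3 → 9 → 27 → 81 → 243 → 729 → 2187 → 6561

Answer: 6561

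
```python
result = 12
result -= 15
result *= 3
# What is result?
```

Trace:
`result = 12` → result = 12
`result -= 15` → result = -3
`result *= 3` → result = -9
So result = -9

Answer: -9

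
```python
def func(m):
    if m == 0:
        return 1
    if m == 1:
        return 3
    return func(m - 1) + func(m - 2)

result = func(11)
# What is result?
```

Build up from base cases: func(0)=1, func(1)=3, func(2)=4, func(3)=7, func(4)=11, func(5)=18, func(6)=29, ..., func(11)=322

Answer: 322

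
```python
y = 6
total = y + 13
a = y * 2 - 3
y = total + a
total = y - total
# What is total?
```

Trace:
`y = 6` → y = 6
`total = y + 13` → total = 19
`a = y * 2 - 3` → a = 9
`y = total + a` → y = 28
`total = y - total` → total = 9
So total = 9

Answer: 9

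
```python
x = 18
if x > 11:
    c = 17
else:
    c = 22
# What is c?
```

Trace:
`x = 18` → x = 18
`if x > 11: ...` → x > 11 is True → c = 17
So c = 17

Answer: 17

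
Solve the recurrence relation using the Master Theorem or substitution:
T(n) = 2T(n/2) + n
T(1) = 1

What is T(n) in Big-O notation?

By Master Theorem: a=2, b=2, f(n)=n. Since log_2(2) = 1 and f(n) = Θ(n^1), Case 2 applies. T(n) = O(n log n).

Answer: O(n log n)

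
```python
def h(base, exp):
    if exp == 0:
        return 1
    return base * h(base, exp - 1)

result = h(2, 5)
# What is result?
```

h(2, 5) = 2 * 2 * 2 * 2 * 2 = 32

Answer: 32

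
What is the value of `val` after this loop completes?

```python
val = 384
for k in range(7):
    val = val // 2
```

Halve 7 times: 384 // 2^7 = 3
`val` takes the values: 384 → 192 → 96 → 48 → 24 → 12 → 6 → 3

Answer: 3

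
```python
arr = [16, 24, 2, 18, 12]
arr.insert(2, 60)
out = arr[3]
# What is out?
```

Trace:
`arr = [16, 24, 2, 18, 12]` → arr = [16, 24, 2, 18, 12]
`arr.insert(2, 60)` → arr = [16, 24, 60, 2, 18, 12]
`out = arr[3]` → out = 2
So out = 2

Answer: 2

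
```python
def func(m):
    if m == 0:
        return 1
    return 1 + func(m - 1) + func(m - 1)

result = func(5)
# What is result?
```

func(m) = 1 + 2·func(m-1), func(0)=1. Closed form: (1+1)·2^5 - 1 = 63.

Answer: 63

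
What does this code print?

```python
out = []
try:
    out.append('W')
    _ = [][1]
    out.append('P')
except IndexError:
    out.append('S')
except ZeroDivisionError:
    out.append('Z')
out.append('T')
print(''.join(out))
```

Execution trace: 'W' (try body) → 'S' (except IndexError) → 'T' (after the try/except). Output: WST

Answer: WST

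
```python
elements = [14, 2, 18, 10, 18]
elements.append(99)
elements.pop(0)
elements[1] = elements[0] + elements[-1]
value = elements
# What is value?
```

Trace:
`elements = [14, 2, 18, 10, 18]` → elements = [14, 2, 18, 10, 18]
`elements.append(99)` → elements = [14, 2, 18, 10, 18, 99]
`elements.pop(0)` → elements = [2, 18, 10, 18, 99]
`elements[1] = elements[0] + elements[-1]` → elements = [2, 101, 10, 18, 99]
`value = elements` → value = [2, 101, 10, 18, 99]
So value = [2, 101, 10, 18, 99]

Answer: [2, 101, 10, 18, 99]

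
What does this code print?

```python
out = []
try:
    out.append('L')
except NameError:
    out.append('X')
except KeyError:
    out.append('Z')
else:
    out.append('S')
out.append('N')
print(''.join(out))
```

Execution trace: 'L' (try body, no exception) → 'S' (else) → 'N' (after the try/except). Output: LSN

Answer: LSN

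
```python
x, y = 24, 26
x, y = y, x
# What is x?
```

Trace:
`x, y = 24, 26` → x = 24; y = 26
`x, y = y, x` → x = 26; y = 24
So x = 26

Answer: 26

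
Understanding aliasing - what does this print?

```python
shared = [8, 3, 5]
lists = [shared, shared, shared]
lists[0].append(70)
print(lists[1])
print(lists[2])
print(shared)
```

Key concept: list of same reference.
Step by step:
`shared = [8, 3, 5]` → shared = [8, 3, 5]
`lists = [shared, shared, shared]` → lists = [[8, 3, 5], [8, 3, 5], [8, 3, 5]]
`lists[0].append(70)` → shared = [8, 3, 5, 70]; lists = [[8, 3, 5, 70], [8, 3, 5, 70], [8, 3, 5, 70]]
`print(lists[1])` → prints [8, 3, 5, 70]
`print(lists[2])` → prints [8, 3, 5, 70]
`print(shared)` → prints [8, 3, 5, 70]

Answer:
[8, 3, 5, 70]
[8, 3, 5, 70]
[8, 3, 5, 70]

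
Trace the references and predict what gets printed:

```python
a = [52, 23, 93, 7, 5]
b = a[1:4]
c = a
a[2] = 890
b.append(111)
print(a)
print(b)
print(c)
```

Key concept: slice vs alias.
Step by step:
`a = [52, 23, 93, 7, 5]` → a = [52, 23, 93, 7, 5]
`b = a[1:4]` → b = [23, 93, 7]
`c = a` → c = [52, 23, 93, 7, 5] (same object as a)
`a[2] = 890` → a = [52, 23, 890, 7, 5] (same object as c); c = [52, 23, 890, 7, 5] (same object as a)
`b.append(111)` → b = [23, 93, 7, 111]
`print(a)` → prints [52, 23, 890, 7, 5]
`print(b)` → prints [23, 93, 7, 111]
`print(c)` → prints [52, 23, 890, 7, 5]

Answer:
[52, 23, 890, 7, 5]
[23, 93, 7, 111]
[52, 23, 890, 7, 5]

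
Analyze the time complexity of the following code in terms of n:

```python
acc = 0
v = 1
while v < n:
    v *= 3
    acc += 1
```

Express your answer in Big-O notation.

Each loop level contributes: log n. Multiplying the contributions gives O(log n).

Answer: O(log n)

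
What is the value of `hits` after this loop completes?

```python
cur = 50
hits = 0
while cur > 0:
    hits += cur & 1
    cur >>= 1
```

Count set bits in 50 (binary: 0b110010)
`hits` takes the values: 0 → 1 → 2 → 3

Answer: 3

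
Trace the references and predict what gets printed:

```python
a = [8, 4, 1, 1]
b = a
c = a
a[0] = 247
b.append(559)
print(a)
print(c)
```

Key concept: multiple aliases.
Step by step:
`a = [8, 4, 1, 1]` → a = [8, 4, 1, 1]
`b = a` → b = [8, 4, 1, 1] (same object as a)
`c = a` → c = [8, 4, 1, 1] (same object as a, b)
`a[0] = 247` → a = [247, 4, 1, 1] (same object as b, c); b = [247, 4, 1, 1] (same object as a, c); c = [247, 4, 1, 1] (same object as a, b)
`b.append(559)` → a = [247, 4, 1, 1, 559] (same object as b, c); b = [247, 4, 1, 1, 559] (same object as a, c); c = [247, 4, 1, 1, 559] (same object as a, b)
`print(a)` → prints [247, 4, 1, 1, 559]
`print(c)` → prints [247, 4, 1, 1, 559]

Answer:
[247, 4, 1, 1, 559]
[247, 4, 1, 1, 559]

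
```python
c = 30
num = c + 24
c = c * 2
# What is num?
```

Trace:
`c = 30` → c = 30
`num = c + 24` → num = 54
`c = c * 2` → c = 60
So num = 54

Answer: 54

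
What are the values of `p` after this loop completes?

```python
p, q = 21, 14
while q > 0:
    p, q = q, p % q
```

GCD of 21 and 14
`p` takes the values: 21 → 14 → 7

Answer: 7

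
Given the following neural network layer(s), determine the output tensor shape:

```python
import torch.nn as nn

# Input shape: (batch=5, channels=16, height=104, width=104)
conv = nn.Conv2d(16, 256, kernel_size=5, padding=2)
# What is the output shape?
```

Input: (5, 16, 104, 104) -> Output: (5, 256, 104, 104)

Answer: (5, 256, 104, 104)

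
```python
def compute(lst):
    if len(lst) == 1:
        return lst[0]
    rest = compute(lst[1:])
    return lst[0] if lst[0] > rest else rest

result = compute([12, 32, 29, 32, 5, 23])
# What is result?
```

Recursive max over [12, 32, 29, 32, 5, 23] = 32

Answer: 32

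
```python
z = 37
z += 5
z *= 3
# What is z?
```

Trace:
`z = 37` → z = 37
`z += 5` → z = 42
`z *= 3` → z = 126
So z = 126

Answer: 126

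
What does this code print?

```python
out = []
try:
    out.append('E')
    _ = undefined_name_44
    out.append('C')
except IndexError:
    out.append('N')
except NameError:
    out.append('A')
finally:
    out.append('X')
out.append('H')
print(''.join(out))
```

Execution trace: 'E' (try body) → 'A' (except NameError) → 'X' (finally) → 'H' (after the try/except). Output: EAXH

Answer: EAXH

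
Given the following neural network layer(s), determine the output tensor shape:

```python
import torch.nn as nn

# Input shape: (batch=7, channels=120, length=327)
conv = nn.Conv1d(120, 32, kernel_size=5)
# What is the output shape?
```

Input: (7, 120, 327) -> Output: (7, 32, 323)

Answer: (7, 32, 323)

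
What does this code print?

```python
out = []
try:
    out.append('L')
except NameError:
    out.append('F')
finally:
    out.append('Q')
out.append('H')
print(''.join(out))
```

Execution trace: 'L' (try body, no exception) → 'Q' (finally) → 'H' (after the try/except). Output: LQH

Answer: LQH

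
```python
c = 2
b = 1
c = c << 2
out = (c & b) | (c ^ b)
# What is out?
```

Trace:
`c = 2` → c = 2
`b = 1` → b = 1
`c = c << 2` → c = 8
`out = (c & b) | (c ^ b)` → out = 9
So out = 9

Answer: 9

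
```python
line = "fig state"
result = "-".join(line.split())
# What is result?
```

Trace:
`line = "fig state"` → line = 'fig state'
`result = "-".join(line.split())` → result = 'fig-state'
So result = 'fig-state'

Answer: 'fig-state'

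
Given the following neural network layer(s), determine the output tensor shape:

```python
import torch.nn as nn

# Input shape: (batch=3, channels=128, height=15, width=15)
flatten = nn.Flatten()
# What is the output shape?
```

Input: (3, 128, 15, 15) -> Output: (3, 28800)

Answer: (3, 28800)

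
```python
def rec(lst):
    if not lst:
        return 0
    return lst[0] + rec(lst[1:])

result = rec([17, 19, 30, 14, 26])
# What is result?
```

17 + 19 + 30 + 14 + 26 + 0 = 106

Answer: 106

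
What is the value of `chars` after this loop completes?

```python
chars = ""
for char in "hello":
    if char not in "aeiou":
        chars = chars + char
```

Remove vowels from 'hello'
`chars` takes the values: "" → "h" → "hl" → "hll"

Answer: "hll"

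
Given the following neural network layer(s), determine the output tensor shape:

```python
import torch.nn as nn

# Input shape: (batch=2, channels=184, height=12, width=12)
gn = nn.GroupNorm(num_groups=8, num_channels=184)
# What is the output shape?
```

Input: (2, 184, 12, 12) -> Output: (2, 184, 12, 12)

Answer: (2, 184, 12, 12)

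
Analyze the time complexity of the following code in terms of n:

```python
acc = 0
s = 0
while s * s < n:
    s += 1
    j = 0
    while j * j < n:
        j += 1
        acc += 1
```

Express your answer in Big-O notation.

Each loop level contributes: √n × √n. Multiplying the contributions gives O(n).

Answer: O(n)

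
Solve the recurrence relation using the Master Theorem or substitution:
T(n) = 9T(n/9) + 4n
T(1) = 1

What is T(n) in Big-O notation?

By Master Theorem: a=9, b=9, f(n)=4n. Since log_9(9) = 1 and f(n) = Θ(n^1), Case 2 applies. T(n) = O(n log n).

Answer: O(n log n)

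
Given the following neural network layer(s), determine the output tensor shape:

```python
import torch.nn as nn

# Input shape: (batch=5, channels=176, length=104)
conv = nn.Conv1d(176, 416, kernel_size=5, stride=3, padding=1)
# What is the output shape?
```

Input: (5, 176, 104) -> Output: (5, 416, 34)

Answer: (5, 416, 34)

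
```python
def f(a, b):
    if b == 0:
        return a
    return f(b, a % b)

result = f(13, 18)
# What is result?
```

f(13, 18) -> f(18, 13) -> f(13, 5) -> f(5, 3) -> f(3, 2) -> f(2, 1) -> f(1, 0) -> 1

Answer: 1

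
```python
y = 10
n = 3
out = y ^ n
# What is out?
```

Trace:
`y = 10` → y = 10
`n = 3` → n = 3
`out = y ^ n` → out = 9
So out = 9

Answer: 9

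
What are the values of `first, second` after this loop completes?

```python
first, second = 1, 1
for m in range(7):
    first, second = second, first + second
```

Fibonacci: after 7 iterations
`first, second` takes the values: (1, 1) → (1, 2) → (2, 3) → (3, 5) → (5, 8) → (8, 13) → (13, 21) → (21, 34)

Answer: 21, 34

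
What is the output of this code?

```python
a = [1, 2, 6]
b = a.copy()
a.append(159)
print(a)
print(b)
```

Key concept: list.copy() creates independent copy.
Step by step:
`a = [1, 2, 6]` → a = [1, 2, 6]
`b = a.copy()` → b = [1, 2, 6]
`a.append(159)` → a = [1, 2, 6, 159]
`print(a)` → prints [1, 2, 6, 159]
`print(b)` → prints [1, 2, 6]

Answer:
[1, 2, 6, 159]
[1, 2, 6]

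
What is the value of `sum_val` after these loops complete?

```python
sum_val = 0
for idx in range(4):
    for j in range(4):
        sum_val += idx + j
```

Sum of all idx+j for idx,j in 4x4
`sum_val` takes the values: 0 → 1 → 3 → 6 → 7 → 9 → 12 → 16 → 18 → 21 → 25 → 30 → 33 → 37 → 42 → 48

Answer: 48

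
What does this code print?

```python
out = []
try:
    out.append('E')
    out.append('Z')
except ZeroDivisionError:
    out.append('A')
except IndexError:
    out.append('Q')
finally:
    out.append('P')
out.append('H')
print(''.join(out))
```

Execution trace: 'E' (try body) → 'Z' (try body, no exception) → 'P' (finally) → 'H' (after the try/except). Output: EZPH

Answer: EZPH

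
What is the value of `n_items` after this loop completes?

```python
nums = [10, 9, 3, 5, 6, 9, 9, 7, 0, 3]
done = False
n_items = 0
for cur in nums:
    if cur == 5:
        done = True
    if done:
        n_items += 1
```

Count elements after first 5 in [10, 9, 3, 5, 6, 9, 9, 7, 0, 3]
`n_items` takes the values: 0 → 1 → 2 → 3 → 4 → 5 → 6 → 7

Answer: 7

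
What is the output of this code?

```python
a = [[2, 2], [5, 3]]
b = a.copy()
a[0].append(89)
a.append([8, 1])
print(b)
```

Key concept: shallow copy with nested lists.
Step by step:
`a = [[2, 2], [5, 3]]` → a = [[2, 2], [5, 3]]
`b = a.copy()` → b = [[2, 2], [5, 3]]
`a[0].append(89)` → a = [[2, 2, 89], [5, 3]]; b = [[2, 2, 89], [5, 3]]
`a.append([8, 1])` → a = [[2, 2, 89], [5, 3], [8, 1]]
`print(b)` → prints [[2, 2, 89], [5, 3]]

Answer: [[2, 2, 89], [5, 3]]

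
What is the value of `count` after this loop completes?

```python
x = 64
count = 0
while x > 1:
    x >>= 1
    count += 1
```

Count right shifts until 1
`count` takes the values: 0 → 1 → 2 → 3 → 4 → 5 → 6

Answer: 6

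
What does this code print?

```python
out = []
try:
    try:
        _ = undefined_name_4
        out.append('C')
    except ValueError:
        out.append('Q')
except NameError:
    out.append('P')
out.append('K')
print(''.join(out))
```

Execution trace: 'P' (outer except NameError) → 'K' (after the try/except). Output: PK

Answer: PK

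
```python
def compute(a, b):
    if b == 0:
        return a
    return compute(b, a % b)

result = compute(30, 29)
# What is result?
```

compute(30, 29) -> compute(29, 1) -> compute(1, 0) -> 1

Answer: 1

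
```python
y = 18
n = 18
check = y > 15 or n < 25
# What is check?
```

Trace:
`y = 18` → y = 18
`n = 18` → n = 18
`check = y > 15 or n < 25` → check = True
So check = True

Answer: True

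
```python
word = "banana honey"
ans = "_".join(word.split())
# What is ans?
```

Trace:
`word = "banana honey"` → word = 'banana honey'
`ans = "_".join(word.split())` → ans = 'banana_honey'
So ans = 'banana_honey'

Answer: 'banana_honey'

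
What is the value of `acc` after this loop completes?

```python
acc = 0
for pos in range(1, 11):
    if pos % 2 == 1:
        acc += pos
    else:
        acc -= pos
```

Add odd, subtract even
`acc` takes the values: 0 → 1 → -1 → 2 → -2 → 3 → -3 → 4 → -4 → 5 → -5

Answer: -5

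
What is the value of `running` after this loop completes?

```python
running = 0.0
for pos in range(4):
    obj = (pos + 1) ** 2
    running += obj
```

Sum of squared losses 1² + 2² + ... + 4²
`running` takes the values: 0.0 → 1.0 → 5.0 → 14.0 → 30.0

Answer: 30.0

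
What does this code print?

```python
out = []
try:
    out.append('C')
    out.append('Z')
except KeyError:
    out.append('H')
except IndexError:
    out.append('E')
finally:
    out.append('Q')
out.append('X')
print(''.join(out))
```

Execution trace: 'C' (try body) → 'Z' (try body, no exception) → 'Q' (finally) → 'X' (after the try/except). Output: CZQX

Answer: CZQX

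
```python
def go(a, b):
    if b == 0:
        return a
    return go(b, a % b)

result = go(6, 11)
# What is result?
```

go(6, 11) -> go(11, 6) -> go(6, 5) -> go(5, 1) -> go(1, 0) -> 1

Answer: 1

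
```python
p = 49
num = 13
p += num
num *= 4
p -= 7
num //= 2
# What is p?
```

Trace:
`p = 49` → p = 49
`num = 13` → num = 13
`p += num` → p = 62
`num *= 4` → num = 52
`p -= 7` → p = 55
`num //= 2` → num = 26
So p = 55

Answer: 55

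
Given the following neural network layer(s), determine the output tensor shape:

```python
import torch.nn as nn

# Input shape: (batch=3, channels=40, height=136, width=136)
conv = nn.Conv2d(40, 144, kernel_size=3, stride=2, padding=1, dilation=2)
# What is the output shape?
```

Input: (3, 40, 136, 136) -> Output: (3, 144, 67, 67)

Answer: (3, 144, 67, 67)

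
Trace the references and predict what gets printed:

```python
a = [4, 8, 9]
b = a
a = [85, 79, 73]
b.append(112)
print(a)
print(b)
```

Key concept: rebinding vs mutation: a is rebound to a new list, b still points at the original.
Step by step:
`a = [4, 8, 9]` → a = [4, 8, 9]
`b = a` → b = [4, 8, 9] (same object as a)
`a = [85, 79, 73]` → a = [85, 79, 73]
`b.append(112)` → b = [4, 8, 9, 112]
`print(a)` → prints [85, 79, 73]
`print(b)` → prints [4, 8, 9, 112]

Answer:
[85, 79, 73]
[4, 8, 9, 112]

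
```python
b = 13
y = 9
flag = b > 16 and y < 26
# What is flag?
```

Trace:
`b = 13` → b = 13
`y = 9` → y = 9
`flag = b > 16 and y < 26` → flag = False
So flag = False

Answer: False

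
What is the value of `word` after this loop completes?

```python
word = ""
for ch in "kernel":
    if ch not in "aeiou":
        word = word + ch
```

Remove vowels from 'kernel'
`word` takes the values: "" → "k" → "kr" → "krn" → "krnl"

Answer: "krnl"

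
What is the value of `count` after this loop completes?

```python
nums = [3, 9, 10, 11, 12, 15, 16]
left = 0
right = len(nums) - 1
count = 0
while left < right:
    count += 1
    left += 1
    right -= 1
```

Iterations until pointers meet (list length 7)
`count` takes the values: 0 → 1 → 2 → 3

Answer: 3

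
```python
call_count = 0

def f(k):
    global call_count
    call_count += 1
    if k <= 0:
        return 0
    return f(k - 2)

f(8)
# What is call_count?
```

Linear recursion stepping by 2: 5 calls from k=8 down to ≤0.

Answer: 5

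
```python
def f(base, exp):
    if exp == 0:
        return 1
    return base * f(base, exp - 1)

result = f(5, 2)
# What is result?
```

f(5, 2) = 5 * 5 = 25

Answer: 25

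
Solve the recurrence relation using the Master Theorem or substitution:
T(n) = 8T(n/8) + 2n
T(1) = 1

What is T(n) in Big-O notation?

By Master Theorem: a=8, b=8, f(n)=2n. Since log_8(8) = 1 and f(n) = Θ(n^1), Case 2 applies. T(n) = O(n log n).

Answer: O(n log n)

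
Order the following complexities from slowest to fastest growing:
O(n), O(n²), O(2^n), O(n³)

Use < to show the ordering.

Ordered by growth rate: O(n) < O(n²) < O(n³) < O(2^n)

Answer: O(n) < O(n²) < O(n³) < O(2^n)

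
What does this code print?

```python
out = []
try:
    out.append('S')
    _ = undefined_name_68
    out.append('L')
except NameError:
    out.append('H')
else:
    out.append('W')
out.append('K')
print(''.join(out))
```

Execution trace: 'S' (try body) → 'H' (except NameError) → 'K' (after the try/except). Output: SHK

Answer: SHK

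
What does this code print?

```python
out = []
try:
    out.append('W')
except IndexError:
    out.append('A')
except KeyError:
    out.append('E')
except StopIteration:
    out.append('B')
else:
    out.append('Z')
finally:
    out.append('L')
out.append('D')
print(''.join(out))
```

Execution trace: 'W' (try body, no exception) → 'Z' (else) → 'L' (finally) → 'D' (after the try/except). Output: WZLD

Answer: WZLD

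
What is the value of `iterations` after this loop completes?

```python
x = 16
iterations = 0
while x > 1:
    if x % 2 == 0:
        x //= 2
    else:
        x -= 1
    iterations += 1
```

Steps to reduce 16 to 1
`iterations` takes the values: 0 → 1 → 2 → 3 → 4

Answer: 4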